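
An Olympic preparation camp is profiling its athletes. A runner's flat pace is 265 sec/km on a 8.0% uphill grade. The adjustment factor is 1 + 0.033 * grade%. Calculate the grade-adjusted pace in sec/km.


Factor = 1 + 0.033 * 8.0 = 1.264
Adjusted pace = 265 * 1.264
= 334.96 sec/km

334.96 s/km


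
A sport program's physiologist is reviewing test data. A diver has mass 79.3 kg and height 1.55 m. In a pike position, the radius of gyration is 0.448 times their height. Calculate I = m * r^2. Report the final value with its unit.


r = 0.448 * 1.55 = 0.6944 m
I = m * r^2 = 79.3 * 0.482191 = 38.238 kg*m^2

38.238 kg*m^2


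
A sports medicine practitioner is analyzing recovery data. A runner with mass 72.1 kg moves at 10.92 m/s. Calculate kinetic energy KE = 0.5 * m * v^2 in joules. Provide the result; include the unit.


v^2 = 10.92^2 = 119.2464
KE = 0.5 * 72.1 * 119.2464
= 4298.83 J

4298.83 J


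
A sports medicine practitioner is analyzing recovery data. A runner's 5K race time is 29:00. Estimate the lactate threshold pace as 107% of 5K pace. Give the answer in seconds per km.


Total race time = 29*60 + 0 = 1740 seconds
5K pace = 1740 / 5 = 348.0 sec/km
LT pace = 348.0 * 1.07 = 372.36 sec/km

372.36 s/km


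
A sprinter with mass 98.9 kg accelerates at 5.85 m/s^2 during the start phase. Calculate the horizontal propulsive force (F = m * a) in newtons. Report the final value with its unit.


F = m * a
= 98.9 * 5.85
= 578.57 N

578.57 N


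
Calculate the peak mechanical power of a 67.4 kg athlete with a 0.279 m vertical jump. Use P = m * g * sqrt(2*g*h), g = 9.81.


First, sqrt(2gh) = sqrt(2 * 9.81 * 0.279)
= sqrt(5.47398) = 2.339654 m/s
Power = 67.4 * 9.81 * 2.339654 = 1546.97 W

1546.97 W


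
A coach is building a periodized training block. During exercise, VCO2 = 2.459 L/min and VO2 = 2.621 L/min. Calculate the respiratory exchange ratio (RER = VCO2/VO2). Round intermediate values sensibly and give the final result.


RER = VCO2 / VO2
= 2.459 / 2.621
= 0.9382

0.9382


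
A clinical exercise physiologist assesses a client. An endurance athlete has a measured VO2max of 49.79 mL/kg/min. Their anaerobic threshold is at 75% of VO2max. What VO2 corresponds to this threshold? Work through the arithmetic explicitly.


Anaerobic threshold VO2 = VO2max * 75%
= 49.79 * 0.75
= 37.34 mL/kg/min

37.34 mL/kg/min


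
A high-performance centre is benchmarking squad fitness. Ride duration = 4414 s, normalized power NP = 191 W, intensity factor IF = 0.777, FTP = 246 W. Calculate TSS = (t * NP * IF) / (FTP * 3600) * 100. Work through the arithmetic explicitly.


Numerator = 4414 * 191 * 0.777 = 655068.498
Denominator = 246 * 3600 = 885600
TSS = 655068.498 / 885600 * 100
= 73.97

73.97 TSS


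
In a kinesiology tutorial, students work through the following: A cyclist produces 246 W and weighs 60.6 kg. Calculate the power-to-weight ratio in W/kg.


P/W = power / mass
= 246 / 60.6
= 4.059 W/kg

4.059 W/kg


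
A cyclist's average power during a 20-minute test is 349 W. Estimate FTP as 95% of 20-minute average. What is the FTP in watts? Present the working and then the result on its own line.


FTP = 20-min power * 0.95
= 349 * 0.95
= 331.55 W

331.55 W


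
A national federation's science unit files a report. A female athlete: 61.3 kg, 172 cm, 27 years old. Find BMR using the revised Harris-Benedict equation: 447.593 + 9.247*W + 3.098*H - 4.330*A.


Intercept = 447.593
Weight contribution = 9.247 * 61.3 = 566.8411
Height contribution = 3.098 * 172 = 532.856
Age contribution = 4.33 * 27 = 116.91
BMR = 447.593 + 566.8411 + 532.856 - 116.91
= 1430.38 kcal/day

1430.38 kcal/day


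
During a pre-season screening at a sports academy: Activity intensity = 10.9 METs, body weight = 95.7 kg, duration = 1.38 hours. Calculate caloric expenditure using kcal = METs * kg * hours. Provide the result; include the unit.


kcal = 10.9 * 95.7 * 1.38
= 1043.13 * 1.38
= 1439.52 kcal

1439.52 kcal


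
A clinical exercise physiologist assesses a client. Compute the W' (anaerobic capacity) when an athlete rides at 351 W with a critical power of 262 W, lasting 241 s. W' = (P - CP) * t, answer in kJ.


Above-CP power = 89 W
Duration = 241 s
W' = 89 * 241 = 21449 J
Convert: 21449 / 1000 = 21.449 kJ

21.449 kJ


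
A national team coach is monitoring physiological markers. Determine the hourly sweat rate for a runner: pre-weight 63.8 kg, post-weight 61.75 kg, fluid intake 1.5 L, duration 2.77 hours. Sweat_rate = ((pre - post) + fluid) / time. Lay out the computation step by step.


Mass lost = 63.8 - 61.75 = 2.05 kg
Add fluid consumed: 2.05 + 1.5 = 3.55 L total sweat
Sweat rate = 3.55 / 2.77 = 1.282 L/h

1.282 L/h


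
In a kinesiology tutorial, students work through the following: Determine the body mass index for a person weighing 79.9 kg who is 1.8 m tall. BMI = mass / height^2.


BMI = mass / height^2
= 79.9 / 1.8^2
= 79.9 / 3.24
= 24.66 kg/m^2

24.66 kg/m^2


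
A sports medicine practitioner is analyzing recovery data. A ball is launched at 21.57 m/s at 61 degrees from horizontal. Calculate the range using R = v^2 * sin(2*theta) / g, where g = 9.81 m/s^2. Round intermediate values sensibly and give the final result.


sin(2 * 61) = sin(122) = 0.848048
v^2 = 21.57^2 = 465.2649
R = 465.2649 * 0.848048 / 9.81
= 40.221 m

40.221 m


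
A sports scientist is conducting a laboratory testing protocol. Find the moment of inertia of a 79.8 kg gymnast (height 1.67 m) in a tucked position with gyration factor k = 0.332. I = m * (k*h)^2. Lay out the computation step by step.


Radius of gyration = 0.332 * 1.67 = 0.55444 m
I = 79.8 * 0.55444^2
= 79.8 * 0.307404
= 24.531 kg*m^2

24.531 kg*m^2


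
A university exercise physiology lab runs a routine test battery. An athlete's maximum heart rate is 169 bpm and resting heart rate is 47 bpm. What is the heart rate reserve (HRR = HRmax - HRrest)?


HRR = HRmax - HRrest
= 169 - 47
= 122 bpm

122 bpm


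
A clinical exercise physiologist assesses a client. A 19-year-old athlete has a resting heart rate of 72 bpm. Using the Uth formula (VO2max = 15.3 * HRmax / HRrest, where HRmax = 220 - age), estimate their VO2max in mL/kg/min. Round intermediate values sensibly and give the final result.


HRmax = 220 - 19 = 201 bpm
Ratio = HRmax / HRrest = 201 / 72 = 2.7917
VO2max = 15.3 * 2.7917 = 42.71 mL/kg/min

42.71 mL/kg/min


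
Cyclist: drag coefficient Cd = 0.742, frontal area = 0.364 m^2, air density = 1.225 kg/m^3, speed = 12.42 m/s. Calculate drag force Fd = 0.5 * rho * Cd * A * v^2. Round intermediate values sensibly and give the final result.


v^2 = 12.42^2 = 154.2564
Fd = 0.5 * 1.225 * 0.742 * 0.364 * 154.2564
= 25.518 N

25.518 N


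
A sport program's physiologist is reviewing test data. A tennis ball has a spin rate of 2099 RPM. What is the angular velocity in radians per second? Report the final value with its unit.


Convert RPM to rad/s: multiply by 2*pi and divide by 60
omega = 2099 * 2 * pi / 60
= 219.807 rad/s

219.807 rad/s


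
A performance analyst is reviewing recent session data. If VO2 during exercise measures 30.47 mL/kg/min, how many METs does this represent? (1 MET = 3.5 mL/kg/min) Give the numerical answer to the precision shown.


METs = VO2 / 3.5 = 30.47 / 3.5 = 8.71

8.71 METs


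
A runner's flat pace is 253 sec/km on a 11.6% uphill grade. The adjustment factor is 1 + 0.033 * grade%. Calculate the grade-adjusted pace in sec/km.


Factor = 1 + 0.033 * 11.6 = 1.3828
Adjusted pace = 253 * 1.3828
= 349.85 sec/km

349.85 s/km


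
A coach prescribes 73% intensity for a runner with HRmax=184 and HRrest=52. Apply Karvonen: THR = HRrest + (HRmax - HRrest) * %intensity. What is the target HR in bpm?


Heart rate reserve = 184 - 52 = 132
Intensity fraction = 73 / 100 = 0.73
THR = 52 + 132 * 0.73 = 148.36 bpm

148.36 bpm


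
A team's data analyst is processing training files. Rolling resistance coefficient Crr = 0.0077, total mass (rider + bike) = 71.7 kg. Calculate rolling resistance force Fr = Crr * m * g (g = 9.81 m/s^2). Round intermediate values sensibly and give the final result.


Fr = Crr * m * g
= 0.0077 * 71.7 * 9.81
= 5.416 N

5.416 N


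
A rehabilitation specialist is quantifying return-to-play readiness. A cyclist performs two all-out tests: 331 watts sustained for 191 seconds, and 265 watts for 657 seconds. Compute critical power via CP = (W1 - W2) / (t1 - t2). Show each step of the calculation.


W1 = P1 * t1 = 331 * 191 = 63221 J
W2 = P2 * t2 = 265 * 657 = 174105 J
CP = (63221 - 174105) / (191 - 657)
= 237.95 W

237.95 W


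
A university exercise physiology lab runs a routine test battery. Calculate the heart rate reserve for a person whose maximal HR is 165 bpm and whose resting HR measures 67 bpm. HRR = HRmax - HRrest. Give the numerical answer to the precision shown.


HRmax = 165 bpm
HRrest = 67 bpm
HRR = 165 - 67 = 98 bpm

98 bpm


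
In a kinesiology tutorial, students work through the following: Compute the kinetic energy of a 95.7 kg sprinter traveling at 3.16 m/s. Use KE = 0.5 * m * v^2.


Velocity squared = 9.9856
KE = 0.5 * 95.7 * 9.9856 = 477.81 J

477.81 J


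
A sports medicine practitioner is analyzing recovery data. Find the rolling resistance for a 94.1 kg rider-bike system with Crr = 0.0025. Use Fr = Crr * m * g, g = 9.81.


m * g = 94.1 * 9.81 = 923.121 N
Fr = 0.0025 * 923.121 = 2.308 N

2.308 N


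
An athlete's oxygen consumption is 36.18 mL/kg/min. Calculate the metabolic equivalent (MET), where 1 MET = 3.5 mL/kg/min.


MET = VO2 / 3.5
= 36.18 / 3.5
= 10.34 METs

10.34 METs


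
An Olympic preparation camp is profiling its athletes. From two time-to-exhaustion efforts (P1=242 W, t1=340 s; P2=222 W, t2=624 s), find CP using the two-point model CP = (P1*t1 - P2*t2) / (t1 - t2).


Work in trial 1 = 82280 J
Work in trial 2 = 138528 J
Delta work = -56248 J
Delta time = -284 s
CP = -56248 / -284 = 198.06 W

198.06 W


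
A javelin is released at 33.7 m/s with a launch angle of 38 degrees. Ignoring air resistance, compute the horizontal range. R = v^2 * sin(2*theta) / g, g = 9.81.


Launch speed squared = 1135.69
sin(2 * 38 deg) = 0.970296
Range = 1135.69 * 0.970296 / 9.81
= 112.33 m

112.33 m


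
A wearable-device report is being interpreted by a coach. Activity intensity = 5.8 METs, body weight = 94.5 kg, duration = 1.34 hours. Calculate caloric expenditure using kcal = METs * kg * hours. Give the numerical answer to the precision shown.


kcal = 5.8 * 94.5 * 1.34
= 548.1 * 1.34
= 734.45 kcal

734.45 kcal


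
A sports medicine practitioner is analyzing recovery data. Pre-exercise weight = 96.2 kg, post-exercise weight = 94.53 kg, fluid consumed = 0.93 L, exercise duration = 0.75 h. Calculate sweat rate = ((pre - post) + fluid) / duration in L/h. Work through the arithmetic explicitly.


Weight loss = 96.2 - 94.53 = 1.67 kg (approx L)
Total sweat = 1.67 + 0.93 = 2.6 L
Sweat rate = 2.6 / 0.75 = 3.467 L/h

3.467 L/h


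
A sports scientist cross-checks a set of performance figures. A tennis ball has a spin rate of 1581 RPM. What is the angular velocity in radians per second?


Convert RPM to rad/s: multiply by 2*pi and divide by 60
omega = 1581 * 2 * pi / 60
= 165.562 rad/s

165.562 rad/s


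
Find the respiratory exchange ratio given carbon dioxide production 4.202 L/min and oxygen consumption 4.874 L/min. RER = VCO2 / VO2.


VCO2 = 4.202 L/min
VO2 = 4.874 L/min
RER = 4.202 / 4.874 = 0.8621

0.8621


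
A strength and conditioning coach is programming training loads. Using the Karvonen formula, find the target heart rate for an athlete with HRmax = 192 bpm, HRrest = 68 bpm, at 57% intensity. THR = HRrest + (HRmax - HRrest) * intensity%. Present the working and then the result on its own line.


HRR = 192 - 68 = 124
THR = 68 + 124 * 0.57
= 68 + 70.68
= 138.68 bpm

138.68 bpm


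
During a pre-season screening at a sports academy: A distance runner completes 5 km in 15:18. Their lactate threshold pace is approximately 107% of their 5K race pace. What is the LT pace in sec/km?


Convert to seconds: 15 min 18 s = 918 s
Pace per km = 918 / 5 = 183.6 s/km
LT pace = 183.6 * 1.07 = 196.45 s/km

196.45 s/km


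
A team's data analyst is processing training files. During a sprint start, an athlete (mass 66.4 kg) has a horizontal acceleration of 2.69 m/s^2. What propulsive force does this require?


Propulsive force = mass * acceleration
= 66.4 kg * 2.69 m/s^2
= 178.62 N

178.62 N


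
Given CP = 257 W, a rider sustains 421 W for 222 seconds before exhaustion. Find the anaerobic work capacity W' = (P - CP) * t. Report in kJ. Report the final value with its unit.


Excess power = 421 - 257 = 164 W
Work above CP = 164 * 222 = 36408 J
W' = 36.408 kJ

36.408 kJ


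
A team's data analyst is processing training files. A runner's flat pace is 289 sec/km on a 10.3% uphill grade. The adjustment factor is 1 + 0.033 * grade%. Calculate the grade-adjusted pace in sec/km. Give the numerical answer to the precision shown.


Factor = 1 + 0.033 * 10.3 = 1.3399
Adjusted pace = 289 * 1.3399
= 387.23 sec/km

387.23 s/km


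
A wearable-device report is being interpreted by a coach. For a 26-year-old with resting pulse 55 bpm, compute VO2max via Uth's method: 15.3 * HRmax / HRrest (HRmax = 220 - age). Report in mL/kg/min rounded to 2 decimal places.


Step 1: HRmax = 220 - 26 = 194 bpm
Step 2: Ratio = 194 / 55 = 3.5273
Step 3: VO2max = 15.3 * 3.5273 = 53.97 mL/kg/min

53.97 mL/kg/min


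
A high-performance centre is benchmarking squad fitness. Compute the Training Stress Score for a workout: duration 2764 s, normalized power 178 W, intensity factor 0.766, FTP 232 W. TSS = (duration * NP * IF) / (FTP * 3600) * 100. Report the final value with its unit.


Product = 2764 * 178 * 0.766 = 376865.872
Base = 232 * 3600 = 835200
TSS = 376865.872 / 835200 * 100 = 45.12

45.12 TSS


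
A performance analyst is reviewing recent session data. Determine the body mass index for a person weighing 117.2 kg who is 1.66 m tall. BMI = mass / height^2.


BMI = mass / height^2
= 117.2 / 1.66^2
= 117.2 / 2.7556
= 42.53 kg/m^2

42.53 kg/m^2


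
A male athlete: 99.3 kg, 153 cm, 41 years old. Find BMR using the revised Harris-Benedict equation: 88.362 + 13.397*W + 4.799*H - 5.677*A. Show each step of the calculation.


Intercept = 88.362
Weight contribution = 13.397 * 99.3 = 1330.3221
Height contribution = 4.799 * 153 = 734.247
Age contribution = 5.677 * 41 = 232.757
BMR = 88.362 + 1330.3221 + 734.247 - 232.757
= 1920.17 kcal/day

1920.17 kcal/day


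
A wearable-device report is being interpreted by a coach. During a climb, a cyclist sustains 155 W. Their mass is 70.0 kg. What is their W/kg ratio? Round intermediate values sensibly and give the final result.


Power-to-weight = 155 W / 70.0 kg
= 2.214 W/kg

2.214 W/kg


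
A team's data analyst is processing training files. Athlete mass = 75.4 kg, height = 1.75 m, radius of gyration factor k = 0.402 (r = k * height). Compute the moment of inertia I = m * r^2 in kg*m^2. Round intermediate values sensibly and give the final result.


r = k * height = 0.402 * 1.75 = 0.7035 m
r^2 = 0.7035^2 = 0.494912
I = 75.4 * 0.494912 = 37.316 kg*m^2

37.316 kg*m^2


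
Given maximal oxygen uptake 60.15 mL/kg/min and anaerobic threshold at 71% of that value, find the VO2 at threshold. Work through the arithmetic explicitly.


Percentage as decimal = 0.71
VO2 at AT = 60.15 * 0.71 = 42.71 mL/kg/min

42.71 mL/kg/min


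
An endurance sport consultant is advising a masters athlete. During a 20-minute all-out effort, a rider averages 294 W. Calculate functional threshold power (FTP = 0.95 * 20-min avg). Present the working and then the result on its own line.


FTP = 0.95 * 294
= 279.3 W

279.3 W


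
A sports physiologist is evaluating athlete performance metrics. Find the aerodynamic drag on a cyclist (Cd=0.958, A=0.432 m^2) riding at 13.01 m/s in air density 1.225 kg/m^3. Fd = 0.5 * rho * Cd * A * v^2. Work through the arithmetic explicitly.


Fd = 0.5 * 1.225 * 0.958 * 0.432 * 13.01^2
= 0.5 * 1.225 * 0.958 * 0.432 * 169.2601
= 42.905 N

42.905 N


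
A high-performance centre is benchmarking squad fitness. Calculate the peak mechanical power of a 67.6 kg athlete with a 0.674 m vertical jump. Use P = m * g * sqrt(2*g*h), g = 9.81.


First, sqrt(2gh) = sqrt(2 * 9.81 * 0.674)
= sqrt(13.22388) = 3.636465 m/s
Power = 67.6 * 9.81 * 3.636465 = 2411.54 W

2411.54 W


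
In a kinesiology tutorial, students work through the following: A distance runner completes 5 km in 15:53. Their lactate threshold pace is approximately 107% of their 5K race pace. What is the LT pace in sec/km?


Convert to seconds: 15 min 53 s = 953 s
Pace per km = 953 / 5 = 190.6 s/km
LT pace = 190.6 * 1.07 = 203.94 s/km

203.94 s/km


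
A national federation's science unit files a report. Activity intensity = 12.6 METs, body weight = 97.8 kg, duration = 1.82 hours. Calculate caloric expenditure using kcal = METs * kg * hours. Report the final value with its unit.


kcal = 12.6 * 97.8 * 1.82
= 1232.28 * 1.82
= 2242.75 kcal

2242.75 kcal


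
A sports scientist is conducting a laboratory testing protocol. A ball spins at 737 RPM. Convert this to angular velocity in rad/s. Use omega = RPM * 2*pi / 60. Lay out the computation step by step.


omega = 737 * 2 * pi / 60
= 737 * 6.28318531 / 60
= 4630.708 / 60
= 77.178 rad/s

77.178 rad/s


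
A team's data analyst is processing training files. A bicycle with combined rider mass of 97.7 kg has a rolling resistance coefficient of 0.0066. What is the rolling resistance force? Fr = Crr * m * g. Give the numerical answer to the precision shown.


Fr = 0.0066 * 97.7 * 9.81
= 0.64482 * 9.81
= 6.326 N

6.326 N


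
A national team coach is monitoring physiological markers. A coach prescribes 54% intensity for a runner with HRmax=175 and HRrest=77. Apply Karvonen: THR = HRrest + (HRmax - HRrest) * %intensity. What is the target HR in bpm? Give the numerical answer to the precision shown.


Heart rate reserve = 175 - 77 = 98
Intensity fraction = 54 / 100 = 0.54
THR = 77 + 98 * 0.54 = 129.92 bpm

129.92 bpm


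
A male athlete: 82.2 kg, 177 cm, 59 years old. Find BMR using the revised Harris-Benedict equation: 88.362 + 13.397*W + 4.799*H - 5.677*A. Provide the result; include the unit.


Intercept = 88.362
Weight contribution = 13.397 * 82.2 = 1101.2334
Height contribution = 4.799 * 177 = 849.423
Age contribution = 5.677 * 59 = 334.943
BMR = 88.362 + 1101.2334 + 849.423 - 334.943
= 1704.08 kcal/day

1704.08 kcal/day


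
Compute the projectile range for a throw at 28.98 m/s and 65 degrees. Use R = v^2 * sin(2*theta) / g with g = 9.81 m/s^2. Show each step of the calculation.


Two times the angle = 130 degrees
sin(130) = 0.766044
R = 839.8404 * 0.766044 / 9.81 = 65.582 m

65.582 m


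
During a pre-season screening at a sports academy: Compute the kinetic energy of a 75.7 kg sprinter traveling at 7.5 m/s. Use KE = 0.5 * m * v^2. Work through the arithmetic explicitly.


Velocity squared = 56.25
KE = 0.5 * 75.7 * 56.25 = 2129.06 J

2129.06 J


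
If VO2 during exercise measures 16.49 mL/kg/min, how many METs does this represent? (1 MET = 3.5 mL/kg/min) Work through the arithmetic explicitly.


METs = VO2 / 3.5 = 16.49 / 3.5 = 4.71

4.71 METs


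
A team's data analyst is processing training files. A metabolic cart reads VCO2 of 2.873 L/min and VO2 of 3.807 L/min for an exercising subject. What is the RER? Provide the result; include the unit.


RER = VCO2 / VO2 = 2.873 / 3.807 = 0.7547

0.7547


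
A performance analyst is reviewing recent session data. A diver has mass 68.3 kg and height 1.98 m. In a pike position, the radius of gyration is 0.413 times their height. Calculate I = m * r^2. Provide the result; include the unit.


r = 0.413 * 1.98 = 0.81774 m
I = m * r^2 = 68.3 * 0.668699 = 45.672 kg*m^2

45.672 kg*m^2


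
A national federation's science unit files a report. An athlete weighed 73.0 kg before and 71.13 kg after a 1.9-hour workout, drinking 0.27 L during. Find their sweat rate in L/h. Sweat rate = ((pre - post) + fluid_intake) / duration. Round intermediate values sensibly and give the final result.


Body mass change = 1.87 kg
Total sweat loss = 1.87 + 0.27 = 2.14 L
Rate = 2.14 / 1.9 = 1.126 L/h

1.126 L/h


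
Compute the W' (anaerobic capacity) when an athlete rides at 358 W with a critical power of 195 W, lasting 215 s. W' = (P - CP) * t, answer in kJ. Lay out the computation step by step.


Above-CP power = 163 W
Duration = 215 s
W' = 163 * 215 = 35045 J
Convert: 35045 / 1000 = 35.045 kJ

35.045 kJ


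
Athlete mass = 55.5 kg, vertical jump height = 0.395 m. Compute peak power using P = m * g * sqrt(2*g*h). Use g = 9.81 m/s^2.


sqrt(2 * 9.81 * 0.395) = sqrt(7.7499) = 2.783864 m/s
P = 55.5 * 9.81 * 2.783864
= 1515.69 W

1515.69 W


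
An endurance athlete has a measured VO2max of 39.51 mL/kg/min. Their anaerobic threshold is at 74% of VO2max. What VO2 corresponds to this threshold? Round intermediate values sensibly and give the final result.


Anaerobic threshold VO2 = VO2max * 74%
= 39.51 * 0.74
= 29.24 mL/kg/min

29.24 mL/kg/min


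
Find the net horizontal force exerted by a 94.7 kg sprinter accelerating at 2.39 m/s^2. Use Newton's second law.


Newton's second law: F = m * a
F = 94.7 * 2.39 = 226.33 N

226.33 N


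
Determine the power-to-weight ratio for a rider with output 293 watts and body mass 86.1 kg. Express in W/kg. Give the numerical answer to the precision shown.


P/W = 293 / 86.1 = 3.403 W/kg

3.403 W/kg


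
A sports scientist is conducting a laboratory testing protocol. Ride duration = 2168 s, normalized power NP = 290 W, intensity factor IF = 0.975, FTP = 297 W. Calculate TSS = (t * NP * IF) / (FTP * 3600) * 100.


Numerator = 2168 * 290 * 0.975 = 613002.0
Denominator = 297 * 3600 = 1069200
TSS = 613002.0 / 1069200 * 100
= 57.33

57.33 TSS


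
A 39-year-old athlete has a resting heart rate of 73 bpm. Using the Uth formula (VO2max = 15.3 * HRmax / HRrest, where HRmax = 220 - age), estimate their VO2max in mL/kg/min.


HRmax = 220 - 39 = 181 bpm
Ratio = HRmax / HRrest = 181 / 73 = 2.4795
VO2max = 15.3 * 2.4795 = 37.94 mL/kg/min

37.94 mL/kg/min


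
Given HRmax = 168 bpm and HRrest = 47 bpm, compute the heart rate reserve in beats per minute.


Heart rate reserve = maximum HR minus resting HR
HRR = 168 - 47 = 121 bpm

121 bpm


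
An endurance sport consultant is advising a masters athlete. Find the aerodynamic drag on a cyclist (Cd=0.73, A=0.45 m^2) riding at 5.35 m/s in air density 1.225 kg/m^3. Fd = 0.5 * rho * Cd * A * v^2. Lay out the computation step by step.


Fd = 0.5 * 1.225 * 0.73 * 0.45 * 5.35^2
= 0.5 * 1.225 * 0.73 * 0.45 * 28.6225
= 5.759 N

5.759 N


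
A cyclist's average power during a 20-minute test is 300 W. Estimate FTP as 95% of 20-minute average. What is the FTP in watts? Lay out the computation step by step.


FTP = 20-min power * 0.95
= 300 * 0.95
= 285.0 W

285.0 W


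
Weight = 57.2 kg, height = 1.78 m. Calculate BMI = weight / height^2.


height^2 = 1.78^2 = 3.1684
BMI = 57.2 / 3.1684 = 18.05 kg/m^2

18.05 kg/m^2


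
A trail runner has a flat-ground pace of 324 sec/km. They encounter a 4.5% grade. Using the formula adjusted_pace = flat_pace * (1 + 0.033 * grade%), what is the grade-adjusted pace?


Grade factor = 1 + 0.033 * 4.5 = 1.1485
Adjusted = 324 * 1.1485 = 372.11 sec/km

372.11 s/km


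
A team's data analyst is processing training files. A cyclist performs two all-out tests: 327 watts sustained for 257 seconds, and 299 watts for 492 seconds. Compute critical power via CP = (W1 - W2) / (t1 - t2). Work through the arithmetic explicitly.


W1 = P1 * t1 = 327 * 257 = 84039 J
W2 = P2 * t2 = 299 * 492 = 147108 J
CP = (84039 - 147108) / (257 - 492)
= 268.38 W

268.38 W


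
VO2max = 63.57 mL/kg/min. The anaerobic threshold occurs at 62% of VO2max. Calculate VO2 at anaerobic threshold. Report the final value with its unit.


AT fraction = 62 / 100 = 0.62
AT VO2 = 63.57 * 0.62
= 39.41 mL/kg/min

39.41 mL/kg/min


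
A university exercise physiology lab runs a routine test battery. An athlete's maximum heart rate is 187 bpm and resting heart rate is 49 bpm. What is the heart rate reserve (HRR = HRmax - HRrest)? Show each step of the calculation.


HRR = HRmax - HRrest
= 187 - 49
= 138 bpm

138 bpm


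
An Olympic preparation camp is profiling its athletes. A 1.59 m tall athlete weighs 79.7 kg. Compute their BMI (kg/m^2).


height^2 = 2.5281 m^2
BMI = 79.7 / 2.5281 = 31.53 kg/m^2

31.53 kg/m^2


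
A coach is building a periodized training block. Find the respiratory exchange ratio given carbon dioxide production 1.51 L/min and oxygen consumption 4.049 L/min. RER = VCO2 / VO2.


VCO2 = 1.51 L/min
VO2 = 4.049 L/min
RER = 1.51 / 4.049 = 0.3729

0.3729


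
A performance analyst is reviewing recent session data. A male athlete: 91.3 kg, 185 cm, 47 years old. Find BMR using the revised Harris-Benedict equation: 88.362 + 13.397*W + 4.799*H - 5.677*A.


Intercept = 88.362
Weight contribution = 13.397 * 91.3 = 1223.1461
Height contribution = 4.799 * 185 = 887.815
Age contribution = 5.677 * 47 = 266.819
BMR = 88.362 + 1223.1461 + 887.815 - 266.819
= 1932.5 kcal/day

1932.5 kcal/day


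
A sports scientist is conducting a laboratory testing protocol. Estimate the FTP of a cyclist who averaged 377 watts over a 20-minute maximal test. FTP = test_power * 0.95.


FTP = 377 * 0.95 = 358.15 W

358.15 W


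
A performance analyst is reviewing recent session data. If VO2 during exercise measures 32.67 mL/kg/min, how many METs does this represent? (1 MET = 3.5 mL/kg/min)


METs = VO2 / 3.5 = 32.67 / 3.5 = 9.33

9.33 METs


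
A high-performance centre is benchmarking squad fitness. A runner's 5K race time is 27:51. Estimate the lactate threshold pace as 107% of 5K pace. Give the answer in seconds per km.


Total race time = 27*60 + 51 = 1671 seconds
5K pace = 1671 / 5 = 334.2 sec/km
LT pace = 334.2 * 1.07 = 357.59 sec/km

357.59 s/km


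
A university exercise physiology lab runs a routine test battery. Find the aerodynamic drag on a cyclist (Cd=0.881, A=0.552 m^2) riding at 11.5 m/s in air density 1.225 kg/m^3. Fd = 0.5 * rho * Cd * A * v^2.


Fd = 0.5 * 1.225 * 0.881 * 0.552 * 11.5^2
= 0.5 * 1.225 * 0.881 * 0.552 * 132.25
= 39.393 N

39.393 N


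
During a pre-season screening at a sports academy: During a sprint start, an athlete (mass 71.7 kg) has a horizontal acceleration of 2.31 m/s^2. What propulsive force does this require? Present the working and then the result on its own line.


Propulsive force = mass * acceleration
= 71.7 kg * 2.31 m/s^2
= 165.63 N

165.63 N


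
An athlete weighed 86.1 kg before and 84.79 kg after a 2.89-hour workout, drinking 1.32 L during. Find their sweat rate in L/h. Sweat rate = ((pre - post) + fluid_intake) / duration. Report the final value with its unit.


Body mass change = 1.31 kg
Total sweat loss = 1.31 + 1.32 = 2.63 L
Rate = 2.63 / 2.89 = 0.91 L/h

0.91 L/h


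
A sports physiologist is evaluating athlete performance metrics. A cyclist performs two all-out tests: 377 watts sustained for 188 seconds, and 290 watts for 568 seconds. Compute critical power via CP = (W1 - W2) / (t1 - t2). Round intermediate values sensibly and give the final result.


W1 = P1 * t1 = 377 * 188 = 70876 J
W2 = P2 * t2 = 290 * 568 = 164720 J
CP = (70876 - 164720) / (188 - 568)
= 246.96 W

246.96 W


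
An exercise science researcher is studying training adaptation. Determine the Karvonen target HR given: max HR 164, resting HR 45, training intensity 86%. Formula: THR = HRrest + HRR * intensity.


HRR = HRmax - HRrest = 164 - 45 = 119
THR = 45 + 119 * 0.86
= 147.34 bpm

147.34 bpm


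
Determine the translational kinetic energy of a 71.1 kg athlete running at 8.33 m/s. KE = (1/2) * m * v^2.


KE = 0.5 * m * v^2
= 0.5 * 71.1 * 8.33^2
= 0.5 * 71.1 * 69.3889
= 2466.78 J

2466.78 J


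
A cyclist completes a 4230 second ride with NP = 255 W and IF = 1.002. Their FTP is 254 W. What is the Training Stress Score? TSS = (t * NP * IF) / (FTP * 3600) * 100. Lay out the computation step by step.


t * NP * IF = 4230 * 255 * 1.002 = 1080807.3
FTP * 3600 = 914400
TSS = (1080807.3 / 914400) * 100 = 118.2

118.2 TSS


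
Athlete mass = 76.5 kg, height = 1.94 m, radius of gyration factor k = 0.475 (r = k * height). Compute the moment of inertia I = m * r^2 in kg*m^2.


r = k * height = 0.475 * 1.94 = 0.9215 m
r^2 = 0.9215^2 = 0.849162
I = 76.5 * 0.849162 = 64.961 kg*m^2

64.961 kg*m^2


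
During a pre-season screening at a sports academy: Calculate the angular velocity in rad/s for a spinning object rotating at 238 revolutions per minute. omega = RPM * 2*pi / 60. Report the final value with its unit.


omega = RPM * 2*pi / 60
= 238 * 6.28318531 / 60
= 24.923 rad/s

24.923 rad/s


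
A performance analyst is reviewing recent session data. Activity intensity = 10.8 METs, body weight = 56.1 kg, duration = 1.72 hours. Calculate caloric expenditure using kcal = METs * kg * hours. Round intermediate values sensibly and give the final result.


kcal = 10.8 * 56.1 * 1.72
= 605.88 * 1.72
= 1042.11 kcal

1042.11 kcal


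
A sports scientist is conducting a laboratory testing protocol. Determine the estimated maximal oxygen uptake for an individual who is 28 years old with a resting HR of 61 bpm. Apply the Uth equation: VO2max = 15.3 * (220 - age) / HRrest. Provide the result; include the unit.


HRmax = 220 - 28 = 192
VO2max = 15.3 * (192 / 61)
= 15.3 * 3.1475
= 48.16 mL/kg/min

48.16 mL/kg/min


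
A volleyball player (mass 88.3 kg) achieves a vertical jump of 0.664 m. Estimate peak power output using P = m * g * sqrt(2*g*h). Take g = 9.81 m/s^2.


2 * g * h = 2 * 9.81 * 0.664 = 13.02768
sqrt(13.02768) = 3.609388 m/s
P = 88.3 * 9.81 * 3.609388 = 3126.53 W

3126.53 W


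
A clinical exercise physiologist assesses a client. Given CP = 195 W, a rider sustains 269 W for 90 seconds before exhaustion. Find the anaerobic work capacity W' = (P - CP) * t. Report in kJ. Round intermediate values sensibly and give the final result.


Excess power = 269 - 195 = 74 W
Work above CP = 74 * 90 = 6660 J
W' = 6.66 kJ

6.66 kJ


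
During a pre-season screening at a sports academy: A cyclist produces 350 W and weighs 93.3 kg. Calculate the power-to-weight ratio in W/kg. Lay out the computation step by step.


P/W = power / mass
= 350 / 93.3
= 3.751 W/kg

3.751 W/kg


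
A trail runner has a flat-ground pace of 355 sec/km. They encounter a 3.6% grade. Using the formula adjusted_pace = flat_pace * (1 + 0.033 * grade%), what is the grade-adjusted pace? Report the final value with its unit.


Grade factor = 1 + 0.033 * 3.6 = 1.1188
Adjusted = 355 * 1.1188 = 397.17 sec/km

397.17 s/km


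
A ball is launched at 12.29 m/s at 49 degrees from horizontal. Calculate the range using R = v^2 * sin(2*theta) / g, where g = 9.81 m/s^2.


sin(2 * 49) = sin(98) = 0.990268
v^2 = 12.29^2 = 151.0441
R = 151.0441 * 0.990268 / 9.81
= 15.247 m

15.247 m


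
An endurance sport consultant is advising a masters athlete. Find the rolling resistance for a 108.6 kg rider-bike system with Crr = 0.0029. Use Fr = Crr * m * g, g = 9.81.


m * g = 108.6 * 9.81 = 1065.366 N
Fr = 0.0029 * 1065.366 = 3.09 N

3.09 N


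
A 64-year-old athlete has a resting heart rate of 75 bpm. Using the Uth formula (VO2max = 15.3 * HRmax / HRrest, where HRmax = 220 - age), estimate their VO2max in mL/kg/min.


HRmax = 220 - 64 = 156 bpm
Ratio = HRmax / HRrest = 156 / 75 = 2.08
VO2max = 15.3 * 2.08 = 31.82 mL/kg/min

31.82 mL/kg/min


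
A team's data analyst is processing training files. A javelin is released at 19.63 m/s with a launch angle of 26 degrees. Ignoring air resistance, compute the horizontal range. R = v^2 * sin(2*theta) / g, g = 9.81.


Launch speed squared = 385.3369
sin(2 * 26 deg) = 0.788011
Range = 385.3369 * 0.788011 / 9.81
= 30.953 m

30.953 m


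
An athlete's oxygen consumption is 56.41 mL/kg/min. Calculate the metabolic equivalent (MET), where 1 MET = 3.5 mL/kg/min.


MET = VO2 / 3.5
= 56.41 / 3.5
= 16.12 METs

16.12 METs


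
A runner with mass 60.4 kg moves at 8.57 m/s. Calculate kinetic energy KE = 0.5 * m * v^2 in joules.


v^2 = 8.57^2 = 73.4449
KE = 0.5 * 60.4 * 73.4449
= 2218.04 J

2218.04 J


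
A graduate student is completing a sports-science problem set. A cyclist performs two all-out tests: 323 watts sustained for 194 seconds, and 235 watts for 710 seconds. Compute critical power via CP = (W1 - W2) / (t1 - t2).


W1 = P1 * t1 = 323 * 194 = 62662 J
W2 = P2 * t2 = 235 * 710 = 166850 J
CP = (62662 - 166850) / (194 - 710)
= 201.91 W

201.91 W


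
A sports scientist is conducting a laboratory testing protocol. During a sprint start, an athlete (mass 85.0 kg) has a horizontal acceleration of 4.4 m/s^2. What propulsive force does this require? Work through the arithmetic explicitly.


Propulsive force = mass * acceleration
= 85.0 kg * 4.4 m/s^2
= 374.0 N

374.0 N


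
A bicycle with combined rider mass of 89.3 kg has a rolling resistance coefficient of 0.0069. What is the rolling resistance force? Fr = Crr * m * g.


Fr = 0.0069 * 89.3 * 9.81
= 0.61617 * 9.81
= 6.045 N

6.045 N


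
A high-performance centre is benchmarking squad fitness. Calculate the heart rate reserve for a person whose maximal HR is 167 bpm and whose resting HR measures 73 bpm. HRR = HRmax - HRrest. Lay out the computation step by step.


HRmax = 167 bpm
HRrest = 73 bpm
HRR = 167 - 73 = 94 bpm

94 bpm


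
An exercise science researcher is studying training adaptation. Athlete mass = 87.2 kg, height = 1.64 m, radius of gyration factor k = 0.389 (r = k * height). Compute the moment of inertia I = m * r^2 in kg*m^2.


r = k * height = 0.389 * 1.64 = 0.63796 m
r^2 = 0.63796^2 = 0.406993
I = 87.2 * 0.406993 = 35.49 kg*m^2

35.49 kg*m^2


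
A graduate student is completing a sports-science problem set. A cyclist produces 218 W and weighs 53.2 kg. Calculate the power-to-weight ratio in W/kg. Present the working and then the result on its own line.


P/W = power / mass
= 218 / 53.2
= 4.098 W/kg

4.098 W/kg


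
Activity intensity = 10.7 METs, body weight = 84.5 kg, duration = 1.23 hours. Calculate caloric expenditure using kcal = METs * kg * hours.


kcal = 10.7 * 84.5 * 1.23
= 904.15 * 1.23
= 1112.1 kcal

1112.1 kcal


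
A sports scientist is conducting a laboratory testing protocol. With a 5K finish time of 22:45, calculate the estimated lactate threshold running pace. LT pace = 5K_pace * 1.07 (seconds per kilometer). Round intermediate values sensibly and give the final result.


Race duration = 1365 s for 5 km
Average pace = 1365 / 5 = 273.0 s/km
LT pace = 273.0 * 1.07
= 292.11 s/km

292.11 s/km


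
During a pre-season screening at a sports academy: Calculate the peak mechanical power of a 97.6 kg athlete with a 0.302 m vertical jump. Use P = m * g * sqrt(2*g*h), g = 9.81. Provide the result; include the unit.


First, sqrt(2gh) = sqrt(2 * 9.81 * 0.302)
= sqrt(5.92524) = 2.434182 m/s
Power = 97.6 * 9.81 * 2.434182 = 2330.62 W

2330.62 W


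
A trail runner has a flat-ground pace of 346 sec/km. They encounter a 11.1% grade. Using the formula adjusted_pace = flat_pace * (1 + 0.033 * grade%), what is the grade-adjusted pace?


Grade factor = 1 + 0.033 * 11.1 = 1.3663
Adjusted = 346 * 1.3663 = 472.74 sec/km

472.74 s/km


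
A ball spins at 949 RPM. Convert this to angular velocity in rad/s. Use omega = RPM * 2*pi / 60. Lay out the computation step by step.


omega = 949 * 2 * pi / 60
= 949 * 6.28318531 / 60
= 5962.743 / 60
= 99.379 rad/s

99.379 rad/s


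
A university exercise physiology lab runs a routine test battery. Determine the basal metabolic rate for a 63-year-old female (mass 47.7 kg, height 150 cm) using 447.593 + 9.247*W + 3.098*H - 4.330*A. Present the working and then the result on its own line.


BMR = 447.593 + 9.247*47.7 + 3.098*150 - 4.330*63
= 1080.58 kcal/day

1080.58 kcal/day


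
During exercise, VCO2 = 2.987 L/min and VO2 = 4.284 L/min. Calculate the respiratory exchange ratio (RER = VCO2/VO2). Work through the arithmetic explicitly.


RER = VCO2 / VO2
= 2.987 / 4.284
= 0.6972

0.6972


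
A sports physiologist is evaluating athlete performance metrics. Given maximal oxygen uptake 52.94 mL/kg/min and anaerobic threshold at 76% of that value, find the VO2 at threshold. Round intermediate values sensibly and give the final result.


Percentage as decimal = 0.76
VO2 at AT = 52.94 * 0.76 = 40.23 mL/kg/min

40.23 mL/kg/min


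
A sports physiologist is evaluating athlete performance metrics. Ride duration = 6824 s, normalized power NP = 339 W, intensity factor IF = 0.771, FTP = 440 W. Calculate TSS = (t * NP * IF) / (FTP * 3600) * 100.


Numerator = 6824 * 339 * 0.771 = 1783582.056
Denominator = 440 * 3600 = 1584000
TSS = 1783582.056 / 1584000 * 100
= 112.6

112.6 TSS


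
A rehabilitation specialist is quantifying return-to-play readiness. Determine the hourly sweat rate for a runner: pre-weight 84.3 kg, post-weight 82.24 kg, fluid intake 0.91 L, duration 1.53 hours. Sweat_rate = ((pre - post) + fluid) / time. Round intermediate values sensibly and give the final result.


Mass lost = 84.3 - 82.24 = 2.06 kg
Add fluid consumed: 2.06 + 0.91 = 2.97 L total sweat
Sweat rate = 2.97 / 1.53 = 1.941 L/h

1.941 L/h


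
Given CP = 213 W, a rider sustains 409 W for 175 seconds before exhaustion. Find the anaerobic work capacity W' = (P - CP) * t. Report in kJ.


Excess power = 409 - 213 = 196 W
Work above CP = 196 * 175 = 34300 J
W' = 34.3 kJ

34.3 kJ


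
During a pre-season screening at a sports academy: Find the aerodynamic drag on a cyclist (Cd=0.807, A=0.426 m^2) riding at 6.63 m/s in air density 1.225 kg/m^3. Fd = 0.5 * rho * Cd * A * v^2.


Fd = 0.5 * 1.225 * 0.807 * 0.426 * 6.63^2
= 0.5 * 1.225 * 0.807 * 0.426 * 43.9569
= 9.256 N

9.256 N


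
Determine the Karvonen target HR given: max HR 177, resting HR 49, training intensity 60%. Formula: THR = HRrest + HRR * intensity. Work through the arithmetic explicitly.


HRR = HRmax - HRrest = 177 - 49 = 128
THR = 49 + 128 * 0.6
= 125.8 bpm

125.8 bpm


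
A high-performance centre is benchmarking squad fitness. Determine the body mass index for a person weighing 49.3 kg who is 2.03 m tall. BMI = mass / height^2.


BMI = mass / height^2
= 49.3 / 2.03^2
= 49.3 / 4.1209
= 11.96 kg/m^2

11.96 kg/m^2


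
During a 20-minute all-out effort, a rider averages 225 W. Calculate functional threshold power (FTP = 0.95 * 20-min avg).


FTP = 0.95 * 225
= 213.75 W

213.75 W


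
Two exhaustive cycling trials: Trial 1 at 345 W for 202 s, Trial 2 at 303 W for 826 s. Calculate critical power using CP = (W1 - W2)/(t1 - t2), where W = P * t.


W1 = 345 * 202 = 69690 J
W2 = 303 * 826 = 250278 J
CP = (69690 - 250278) / (202 - 826)
= -180588 / -624
= 289.4 W

289.4 W


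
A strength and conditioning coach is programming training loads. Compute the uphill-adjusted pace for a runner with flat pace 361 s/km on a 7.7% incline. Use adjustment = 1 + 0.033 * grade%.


Adjustment factor = 1 + 0.033 * 7.7 = 1.2541
Grade-adjusted pace = 361 * 1.2541 = 452.73 s/km

452.73 s/km


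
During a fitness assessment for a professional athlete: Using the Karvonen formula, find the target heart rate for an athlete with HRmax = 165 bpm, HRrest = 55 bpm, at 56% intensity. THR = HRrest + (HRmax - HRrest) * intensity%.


HRR = 165 - 55 = 110
THR = 55 + 110 * 0.56
= 55 + 61.6
= 116.6 bpm

116.6 bpm


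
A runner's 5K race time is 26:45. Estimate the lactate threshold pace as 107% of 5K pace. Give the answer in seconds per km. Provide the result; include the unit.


Total race time = 26*60 + 45 = 1605 seconds
5K pace = 1605 / 5 = 321.0 sec/km
LT pace = 321.0 * 1.07 = 343.47 sec/km

343.47 s/km
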